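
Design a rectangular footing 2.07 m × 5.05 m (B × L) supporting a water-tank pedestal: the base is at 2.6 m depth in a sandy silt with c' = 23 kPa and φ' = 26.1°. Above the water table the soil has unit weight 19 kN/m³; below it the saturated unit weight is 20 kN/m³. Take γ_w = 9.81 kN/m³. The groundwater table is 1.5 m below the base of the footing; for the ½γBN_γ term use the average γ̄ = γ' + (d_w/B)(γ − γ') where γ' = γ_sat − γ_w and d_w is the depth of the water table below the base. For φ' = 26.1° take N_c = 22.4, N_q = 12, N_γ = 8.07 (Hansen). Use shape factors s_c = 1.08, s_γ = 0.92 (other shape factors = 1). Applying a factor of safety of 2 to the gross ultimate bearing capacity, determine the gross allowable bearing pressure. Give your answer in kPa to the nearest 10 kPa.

q_all ≈ 640 kPa

Overburden at base level: q = 19 × 2.6 = 49.4 kPa.
The water table is 1.5 m below the base (< B = 2.07 m), so the ½γBN_γ term uses γ̄ = γ' + (d_w/B)(γ − γ') = 10.19 + (1.5/2.07)(19 − 10.19) = 16.574 kN/m³.
Cohesion term c·N_c·s_c = 23 × 22.4 × 1.08 = 556.42 kPa; surcharge term q·N_q = 49.4 × 12 = 592.8 kPa; self-weight term 0.5·γ·B·N_γ·s_γ = 0.5 × 16.574 × 2.07 × 8.07 × 0.92 = 127.36 kPa.
q_ult = 556.42 + 592.8 + 127.36 = 1276.6 kPa.
q_all = q_ult / FS = 1276.6 / 2 = 638.29 kPa.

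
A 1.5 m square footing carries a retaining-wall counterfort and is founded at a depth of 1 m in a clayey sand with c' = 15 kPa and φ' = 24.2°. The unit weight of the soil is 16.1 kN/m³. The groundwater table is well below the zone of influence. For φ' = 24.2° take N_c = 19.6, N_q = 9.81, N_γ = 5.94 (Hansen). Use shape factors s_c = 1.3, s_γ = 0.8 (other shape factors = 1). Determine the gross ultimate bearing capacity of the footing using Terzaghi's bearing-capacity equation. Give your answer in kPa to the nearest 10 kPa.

q_ult ≈ 600 kPa

q = γ·D_f = 16.1 × 1 = 16.1 kPa.
c·N_c·s_c = 15 × 19.6 × 1.3 = 382.2 kPa
q·N_q = 16.1 × 9.81 = 157.94 kPa
0.5·γ·B·N_γ·s_γ = 0.5 × 16.1 × 1.5 × 5.94 × 0.8 = 57.38 kPa
q_ult = 382.2 + 157.94 + 57.38 = 597.52 kPa.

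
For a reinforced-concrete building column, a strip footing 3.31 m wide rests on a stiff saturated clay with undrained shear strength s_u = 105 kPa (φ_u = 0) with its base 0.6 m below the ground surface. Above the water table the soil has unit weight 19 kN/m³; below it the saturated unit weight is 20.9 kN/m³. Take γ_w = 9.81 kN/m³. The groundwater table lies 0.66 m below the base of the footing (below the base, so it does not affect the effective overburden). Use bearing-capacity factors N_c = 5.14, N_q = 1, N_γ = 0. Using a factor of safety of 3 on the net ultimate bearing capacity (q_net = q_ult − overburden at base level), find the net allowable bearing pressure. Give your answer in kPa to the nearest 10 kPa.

Effective surcharge at the founding depth q = γ·D_f = 19 × 0.6 = 11.4 kPa.
q_ult = c·N_c + q·N_q
     = 105 × 5.14 + 11.4 × 1
     = 539.7 + 11.4 = 551.1 kPa.
q_net = 551.1 − 11.4 = 539.7 kPa.
q_all(net) = 539.7 / 3 = 179.9 kPa.

q_all(net) ≈ 180 kPa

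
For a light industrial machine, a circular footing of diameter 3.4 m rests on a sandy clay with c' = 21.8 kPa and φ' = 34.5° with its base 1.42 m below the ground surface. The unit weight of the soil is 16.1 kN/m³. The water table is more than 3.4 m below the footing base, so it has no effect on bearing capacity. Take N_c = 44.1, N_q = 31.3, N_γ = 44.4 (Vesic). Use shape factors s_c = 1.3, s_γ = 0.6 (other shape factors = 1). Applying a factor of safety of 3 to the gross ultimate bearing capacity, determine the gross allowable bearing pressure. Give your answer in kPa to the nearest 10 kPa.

q = γ·D_f = 16.1 × 1.42 = 22.862 kPa.
c·N_c·s_c = 21.8 × 44.1 × 1.3 = 1249.8 kPa
q·N_q = 22.862 × 31.3 = 715.58 kPa
0.5·γ·B·N_γ·s_γ = 0.5 × 16.1 × 3.4 × 44.4 × 0.6 = 729.14 kPa
q_ult = 1249.8 + 715.58 + 729.14 = 2694.5 kPa.
q_all = q_ult / FS = 2694.5 / 3 = 898.17 kPa.

q_all ≈ 900 kPa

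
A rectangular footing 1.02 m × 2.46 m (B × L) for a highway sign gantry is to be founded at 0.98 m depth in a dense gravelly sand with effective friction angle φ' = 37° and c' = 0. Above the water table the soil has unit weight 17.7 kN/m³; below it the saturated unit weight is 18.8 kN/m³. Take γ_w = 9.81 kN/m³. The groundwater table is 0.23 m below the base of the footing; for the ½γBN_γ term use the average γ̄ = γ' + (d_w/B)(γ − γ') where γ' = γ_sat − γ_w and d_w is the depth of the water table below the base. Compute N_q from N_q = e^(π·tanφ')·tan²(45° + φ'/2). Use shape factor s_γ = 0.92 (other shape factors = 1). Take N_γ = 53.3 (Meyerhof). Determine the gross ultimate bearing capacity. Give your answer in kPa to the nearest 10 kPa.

q_ult ≈ 1020 kPa

tan37° = 0.7536, so N_q = e^(π×0.7536)·tan²(63.5°) = 10.669 × 4.023 = 42.92.
Effective surcharge at the founding depth q = γ·D_f = 17.7 × 0.98 = 17.346 kPa.
With d_w = 0.23 m < B, γ̄ = 8.99 + (0.23/1.02) × (17.7 − 8.99) = 10.954 kN/m³.
q_ult = q·N_q + 0.5·γ·B·N_γ·s_γ
     = 17.346 × 42.92 + 0.5 × 10.954 × 1.02 × 53.3 × 0.92
     = 744.49 + 273.94 = 1018.4 kPa.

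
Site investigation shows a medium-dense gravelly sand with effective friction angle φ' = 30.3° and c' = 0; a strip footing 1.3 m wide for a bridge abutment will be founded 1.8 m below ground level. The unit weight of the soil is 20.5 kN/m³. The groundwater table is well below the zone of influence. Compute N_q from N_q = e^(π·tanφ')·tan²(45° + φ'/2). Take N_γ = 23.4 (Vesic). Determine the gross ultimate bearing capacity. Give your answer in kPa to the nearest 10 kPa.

tan30.3° = 0.5844, so N_q = e^(π×0.5844)·tan²(60.15°) = 6.27 × 3.037 = 19.04.
Effective surcharge at the founding depth q = γ·D_f = 20.5 × 1.8 = 36.9 kPa.
q_ult = q·N_q + 0.5·γ·B·N_γ
     = 36.9 × 19.04 + 0.5 × 20.5 × 1.3 × 23.4
     = 702.56 + 311.81 = 1014.4 kPa.

q_ult ≈ 1010 kPa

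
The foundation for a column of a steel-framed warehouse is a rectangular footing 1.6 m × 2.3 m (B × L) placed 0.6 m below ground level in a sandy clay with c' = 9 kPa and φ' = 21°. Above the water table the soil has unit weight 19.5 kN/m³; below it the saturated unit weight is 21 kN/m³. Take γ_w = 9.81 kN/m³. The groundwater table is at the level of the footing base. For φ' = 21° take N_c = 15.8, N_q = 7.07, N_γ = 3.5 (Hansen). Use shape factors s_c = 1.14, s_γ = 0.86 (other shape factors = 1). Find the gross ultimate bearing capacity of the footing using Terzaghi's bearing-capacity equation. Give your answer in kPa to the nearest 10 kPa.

Effective surcharge at the founding depth q = γ·D_f = 19.5 × 0.6 = 11.7 kPa.
The water table coincides with the base, so in the self-weight term γ → γ' = 11.19 kN/m³.
q_ult = c·N_c·s_c + q·N_q + 0.5·γ·B·N_γ·s_γ
     = 9 × 15.8 × 1.14 + 11.7 × 7.07 + 0.5 × 11.19 × 1.6 × 3.5 × 0.86
     = 162.11 + 82.719 + 26.946 = 271.77 kPa.

q_ult ≈ 270 kPa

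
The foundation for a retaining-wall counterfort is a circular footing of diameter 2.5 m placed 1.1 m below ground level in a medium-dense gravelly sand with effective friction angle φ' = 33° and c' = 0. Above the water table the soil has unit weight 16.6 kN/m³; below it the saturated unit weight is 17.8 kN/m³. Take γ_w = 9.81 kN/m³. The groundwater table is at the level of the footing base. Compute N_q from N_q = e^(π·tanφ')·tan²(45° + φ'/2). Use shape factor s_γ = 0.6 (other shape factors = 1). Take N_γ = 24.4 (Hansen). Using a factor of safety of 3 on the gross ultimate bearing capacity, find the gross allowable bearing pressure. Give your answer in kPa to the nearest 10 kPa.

q_all ≈ 210 kPa

N_q = e^(π·tan33°)·tan²(61.5°) = 26.09.
Overburden at base level: q = 16.6 × 1.1 = 18.26 kPa.
Below the base the soil is submerged, so the ½γBN_γ term uses γ' = 17.8 − 9.81 = 7.99 kN/m³.
Surcharge term q·N_q = 18.26 × 26.092 = 476.44 kPa; self-weight term 0.5·γ·B·N_γ·s_γ = 0.5 × 7.99 × 2.5 × 24.4 × 0.6 = 146.22 kPa.
q_ult = 476.44 + 146.22 = 622.66 kPa.
q_all = 622.66 / 3 = 207.55 kPa.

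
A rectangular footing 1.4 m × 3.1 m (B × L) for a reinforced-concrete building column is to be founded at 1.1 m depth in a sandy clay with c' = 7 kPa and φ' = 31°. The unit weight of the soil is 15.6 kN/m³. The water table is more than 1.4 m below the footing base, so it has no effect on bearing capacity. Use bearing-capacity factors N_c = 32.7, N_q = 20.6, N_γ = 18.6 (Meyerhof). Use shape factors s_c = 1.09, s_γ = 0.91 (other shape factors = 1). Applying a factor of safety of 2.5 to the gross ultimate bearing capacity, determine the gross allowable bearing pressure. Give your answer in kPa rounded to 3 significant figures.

Effective surcharge at the founding depth q = γ·D_f = 15.6 × 1.1 = 17.16 kPa.
q_ult = c·N_c·s_c + q·N_q + 0.5·γ·B·N_γ·s_γ
     = 7 × 32.7 × 1.09 + 17.16 × 20.6 + 0.5 × 15.6 × 1.4 × 18.6 × 0.91
     = 249.5 + 353.5 + 184.83 = 787.83 kPa.
q_all = q_ult / FS = 787.83 / 2.5 = 315.13 kPa.

q_all ≈ 315 kPa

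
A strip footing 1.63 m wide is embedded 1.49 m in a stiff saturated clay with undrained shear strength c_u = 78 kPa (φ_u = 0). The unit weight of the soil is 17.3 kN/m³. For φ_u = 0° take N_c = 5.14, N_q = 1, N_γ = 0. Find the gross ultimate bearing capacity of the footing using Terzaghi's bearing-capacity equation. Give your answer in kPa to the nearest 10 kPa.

q_ult ≈ 430 kPa

Effective surcharge at the founding depth q = γ·D_f = 17.3 × 1.49 = 25.777 kPa.
q_ult = c·N_c + q·N_q
     = 78 × 5.14 + 25.777 × 1
     = 400.92 + 25.777 = 426.7 kPa.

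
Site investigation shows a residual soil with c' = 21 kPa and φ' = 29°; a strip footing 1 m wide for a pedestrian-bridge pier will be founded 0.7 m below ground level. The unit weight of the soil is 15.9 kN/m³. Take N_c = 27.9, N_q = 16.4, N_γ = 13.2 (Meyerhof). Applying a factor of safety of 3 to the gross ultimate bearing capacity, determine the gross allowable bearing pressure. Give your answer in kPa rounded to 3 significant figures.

Effective surcharge at the founding depth q = γ·D_f = 15.9 × 0.7 = 11.13 kPa.
q_ult = c·N_c + q·N_q + 0.5·γ·B·N_γ
     = 21 × 27.9 + 11.13 × 16.4 + 0.5 × 15.9 × 1 × 13.2
     = 585.9 + 182.53 + 104.94 = 873.37 kPa.
q_all = q_ult / FS = 873.37 / 3 = 291.12 kPa.

q_all ≈ 291 kPa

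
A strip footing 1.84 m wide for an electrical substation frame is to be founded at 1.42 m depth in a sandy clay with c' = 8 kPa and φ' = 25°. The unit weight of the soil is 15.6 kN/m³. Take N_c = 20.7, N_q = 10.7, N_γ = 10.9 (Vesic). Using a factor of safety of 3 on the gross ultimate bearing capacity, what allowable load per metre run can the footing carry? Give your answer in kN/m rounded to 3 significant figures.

≈ 343 kN/m

Effective surcharge at the founding depth q = γ·D_f = 15.6 × 1.42 = 22.152 kPa.
q_ult = c·N_c + q·N_q + 0.5·γ·B·N_γ
     = 8 × 20.7 + 22.152 × 10.7 + 0.5 × 15.6 × 1.84 × 10.9
     = 165.6 + 237.03 + 156.44 = 559.06 kPa.
Gross allowable pressure q_all = 559.06 / 3 = 186.35 kPa.
Allowable wall load = q_all × B = 186.35 × 1.84 = 342.89 kN per metre run.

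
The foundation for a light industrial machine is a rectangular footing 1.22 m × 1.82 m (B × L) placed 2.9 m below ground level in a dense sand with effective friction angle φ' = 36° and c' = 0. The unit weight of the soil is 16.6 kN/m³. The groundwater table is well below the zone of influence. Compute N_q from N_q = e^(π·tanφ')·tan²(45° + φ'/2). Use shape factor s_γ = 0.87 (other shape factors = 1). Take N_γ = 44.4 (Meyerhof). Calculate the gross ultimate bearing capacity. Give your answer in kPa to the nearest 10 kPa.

q_ult ≈ 2210 kPa

tan36° = 0.7265, so N_q = e^(π×0.7265)·tan²(63°) = 9.801 × 3.852 = 37.75.
Overburden at base level: q = 16.6 × 2.9 = 48.14 kPa.
Surcharge term q·N_q = 48.14 × 37.752 = 1817.4 kPa; self-weight term 0.5·γ·B·N_γ·s_γ = 0.5 × 16.6 × 1.22 × 44.4 × 0.87 = 391.15 kPa.
q_ult = 1817.4 + 391.15 = 2208.6 kPa.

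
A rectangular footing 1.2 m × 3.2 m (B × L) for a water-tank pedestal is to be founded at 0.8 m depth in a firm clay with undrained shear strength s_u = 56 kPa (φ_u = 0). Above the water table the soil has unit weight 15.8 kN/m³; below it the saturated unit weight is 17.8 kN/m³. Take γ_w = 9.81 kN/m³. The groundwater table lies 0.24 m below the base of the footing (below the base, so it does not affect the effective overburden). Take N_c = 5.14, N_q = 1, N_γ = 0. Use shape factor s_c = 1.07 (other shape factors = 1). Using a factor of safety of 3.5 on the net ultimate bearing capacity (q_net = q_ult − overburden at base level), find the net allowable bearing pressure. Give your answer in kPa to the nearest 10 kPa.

q_all(net) ≈ 90 kPa

q = γ·D_f = 15.8 × 0.8 = 12.64 kPa.
c·N_c·s_c = 56 × 5.14 × 1.07 = 307.99 kPa
q·N_q = 12.64 × 1 = 12.64 kPa
q_ult = 307.99 + 12.64 = 320.63 kPa.
q_net = 320.63 − 12.64 = 307.99 kPa.
q_all(net) = 307.99 / 3.5 = 87.997 kPa.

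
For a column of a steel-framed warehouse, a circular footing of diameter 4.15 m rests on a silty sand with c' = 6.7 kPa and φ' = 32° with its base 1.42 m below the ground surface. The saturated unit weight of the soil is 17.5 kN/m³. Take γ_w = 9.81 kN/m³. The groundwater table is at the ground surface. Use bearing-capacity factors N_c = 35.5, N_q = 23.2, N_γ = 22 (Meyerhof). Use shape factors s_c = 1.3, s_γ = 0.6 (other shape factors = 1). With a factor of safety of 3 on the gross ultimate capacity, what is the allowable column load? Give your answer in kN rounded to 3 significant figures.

P_all ≈ 3490 kN

With the water table at the surface the whole profile is submerged: γ' = 17.5 − 9.81 = 7.69 kN/m³, so q = γ'·D_f = 10.92 kPa; the same γ' applies in the ½γBN_γ term.
q_ult = c·N_c·s_c + q·N_q + 0.5·γ·B·N_γ·s_γ
     = 6.7 × 35.5 × 1.3 + 10.92 × 23.2 + 0.5 × 7.69 × 4.15 × 22 × 0.6
     = 309.2 + 253.34 + 210.63 = 773.17 kPa.
Gross allowable pressure q_all = 773.17 / 3 = 257.72 kPa.
Footing area = 13.5265 m², so allowable column load = 257.72 × 13.5265 = 3486.1 kN.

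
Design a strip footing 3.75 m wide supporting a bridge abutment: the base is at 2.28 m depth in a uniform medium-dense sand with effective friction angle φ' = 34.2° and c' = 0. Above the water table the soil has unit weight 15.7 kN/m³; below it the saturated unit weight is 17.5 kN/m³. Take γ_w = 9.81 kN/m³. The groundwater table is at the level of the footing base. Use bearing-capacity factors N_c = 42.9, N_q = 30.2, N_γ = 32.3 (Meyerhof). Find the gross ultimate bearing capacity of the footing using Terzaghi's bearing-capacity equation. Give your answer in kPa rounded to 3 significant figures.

q = γ·D_f = 15.7 × 2.28 = 35.796 kPa.
For the ½γBN_γ term take γ' = 17.5 − 9.81 = 7.69 kN/m³ (soil below base is submerged).
q·N_q = 35.796 × 30.2 = 1081 kPa
0.5·γ·B·N_γ = 0.5 × 7.69 × 3.75 × 32.3 = 465.73 kPa
q_ult = 1081 + 465.73 = 1546.8 kPa.

q_ult ≈ 1550 kPa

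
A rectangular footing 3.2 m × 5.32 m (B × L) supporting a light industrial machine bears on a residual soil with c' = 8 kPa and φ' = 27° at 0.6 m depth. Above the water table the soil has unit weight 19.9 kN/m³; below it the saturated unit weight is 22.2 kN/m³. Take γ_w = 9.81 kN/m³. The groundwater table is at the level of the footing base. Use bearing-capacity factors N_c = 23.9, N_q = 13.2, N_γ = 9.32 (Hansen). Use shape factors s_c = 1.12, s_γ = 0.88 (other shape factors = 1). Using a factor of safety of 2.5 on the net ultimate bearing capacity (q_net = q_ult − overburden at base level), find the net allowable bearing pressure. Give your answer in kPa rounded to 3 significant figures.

q_all(net) ≈ 209 kPa

q = γ·D_f = 19.9 × 0.6 = 11.94 kPa.
For the ½γBN_γ term take γ' = 22.2 − 9.81 = 12.39 kN/m³ (soil below base is submerged).
c·N_c·s_c = 8 × 23.9 × 1.12 = 214.14 kPa
q·N_q = 11.94 × 13.2 = 157.61 kPa
0.5·γ·B·N_γ·s_γ = 0.5 × 12.39 × 3.2 × 9.32 × 0.88 = 162.59 kPa
q_ult = 214.14 + 157.61 + 162.59 = 534.34 kPa.
q_net = 534.34 − 11.94 = 522.4 kPa.
q_all(net) = 522.4 / 2.5 = 208.96 kPa.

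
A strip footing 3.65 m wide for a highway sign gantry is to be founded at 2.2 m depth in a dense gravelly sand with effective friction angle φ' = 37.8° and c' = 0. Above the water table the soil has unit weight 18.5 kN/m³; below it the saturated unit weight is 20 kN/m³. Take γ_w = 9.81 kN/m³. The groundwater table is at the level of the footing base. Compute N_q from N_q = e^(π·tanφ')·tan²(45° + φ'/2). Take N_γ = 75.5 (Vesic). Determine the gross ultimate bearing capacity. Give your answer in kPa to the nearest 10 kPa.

q_ult ≈ 3340 kPa

tan37.8° = 0.7757, so N_q = e^(π×0.7757)·tan²(63.9°) = 11.437 × 4.167 = 47.66.
q = γ·D_f = 18.5 × 2.2 = 40.7 kPa.
For the ½γBN_γ term take γ' = 20 − 9.81 = 10.19 kN/m³ (soil below base is submerged).
q·N_q = 40.7 × 47.655 = 1939.6 kPa
0.5·γ·B·N_γ = 0.5 × 10.19 × 3.65 × 75.5 = 1404.1 kPa
q_ult = 1939.6 + 1404.1 = 3343.6 kPa.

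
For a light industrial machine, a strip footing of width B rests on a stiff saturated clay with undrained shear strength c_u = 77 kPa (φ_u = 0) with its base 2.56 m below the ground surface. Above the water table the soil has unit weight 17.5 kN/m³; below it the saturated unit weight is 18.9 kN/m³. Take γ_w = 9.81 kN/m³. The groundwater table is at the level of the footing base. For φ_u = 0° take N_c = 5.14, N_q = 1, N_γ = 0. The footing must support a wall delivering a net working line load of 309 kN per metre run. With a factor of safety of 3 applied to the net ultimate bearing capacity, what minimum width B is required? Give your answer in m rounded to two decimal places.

q = γ·D_f = 17.5 × 2.56 = 44.8 kPa.
c·N_c = 77 × 5.14 = 395.78 kPa
q·N_q = 44.8 × 1 = 44.8 kPa
q_ult = 395.78 + 44.8 = 440.58 kPa.
For φ = 0 the ½γBN_γ term vanishes, so q_ult is independent of B. q_net = 440.58 − 44.8 = 395.78 kPa; q_all(net) = 395.78/3 = 131.93 kPa.
Required width B = w / q_all(net) = 309 / 131.93 = 2.342 m.

B = 2.34 m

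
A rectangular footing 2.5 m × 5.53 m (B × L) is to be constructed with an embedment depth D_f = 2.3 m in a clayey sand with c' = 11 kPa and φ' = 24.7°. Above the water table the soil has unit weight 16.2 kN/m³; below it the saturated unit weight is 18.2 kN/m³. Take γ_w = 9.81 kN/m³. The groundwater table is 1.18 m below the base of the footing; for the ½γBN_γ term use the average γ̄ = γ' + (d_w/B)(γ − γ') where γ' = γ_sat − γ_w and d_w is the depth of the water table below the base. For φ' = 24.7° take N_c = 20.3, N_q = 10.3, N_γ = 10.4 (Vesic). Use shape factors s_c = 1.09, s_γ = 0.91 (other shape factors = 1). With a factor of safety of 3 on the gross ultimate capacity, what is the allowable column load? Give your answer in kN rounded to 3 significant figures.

P_all ≈ 3550 kN

Overburden at base level: q = 16.2 × 2.3 = 37.26 kPa.
The water table is 1.18 m below the base (< B = 2.5 m), so the ½γBN_γ term uses γ̄ = γ' + (d_w/B)(γ − γ') = 8.39 + (1.18/2.5)(16.2 − 8.39) = 12.076 kN/m³.
Cohesion term c·N_c·s_c = 11 × 20.3 × 1.09 = 243.4 kPa; surcharge term q·N_q = 37.26 × 10.3 = 383.78 kPa; self-weight term 0.5·γ·B·N_γ·s_γ = 0.5 × 12.076 × 2.5 × 10.4 × 0.91 = 142.86 kPa.
q_ult = 243.4 + 383.78 + 142.86 = 770.04 kPa.
Gross allowable pressure q_all = 770.04 / 3 = 256.68 kPa.
Footing area = 13.825 m², so allowable column load = 256.68 × 13.825 = 3548.6 kN.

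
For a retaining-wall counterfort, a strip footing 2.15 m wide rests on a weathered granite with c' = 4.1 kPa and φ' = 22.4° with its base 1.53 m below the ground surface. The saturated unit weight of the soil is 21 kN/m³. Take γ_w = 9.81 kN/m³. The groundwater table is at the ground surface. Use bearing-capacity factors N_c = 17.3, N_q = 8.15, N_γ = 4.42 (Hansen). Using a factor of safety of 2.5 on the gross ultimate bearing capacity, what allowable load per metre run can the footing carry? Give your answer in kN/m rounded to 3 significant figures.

≈ 227 kN/m

With the water table at the surface the whole profile is submerged: γ' = 21 − 9.81 = 11.19 kN/m³, so q = γ'·D_f = 17.121 kPa; the same γ' applies in the ½γBN_γ term.
q_ult = c·N_c + q·N_q + 0.5·γ·B·N_γ
     = 4.1 × 17.3 + 17.121 × 8.15 + 0.5 × 11.19 × 2.15 × 4.42
     = 70.93 + 139.53 + 53.169 = 263.63 kPa.
Gross allowable pressure q_all = 263.63 / 2.5 = 105.45 kPa.
Allowable wall load = q_all × B = 105.45 × 2.15 = 226.72 kN per metre run.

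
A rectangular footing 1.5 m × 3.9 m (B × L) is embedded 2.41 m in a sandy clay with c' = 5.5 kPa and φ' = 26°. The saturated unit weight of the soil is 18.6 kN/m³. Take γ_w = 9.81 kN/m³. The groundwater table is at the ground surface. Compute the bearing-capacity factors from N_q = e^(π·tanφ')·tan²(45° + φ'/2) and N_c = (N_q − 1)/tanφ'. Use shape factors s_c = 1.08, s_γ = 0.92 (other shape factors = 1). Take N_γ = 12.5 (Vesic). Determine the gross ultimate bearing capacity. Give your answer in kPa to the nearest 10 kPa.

tan26° = 0.4877, so N_q = e^(π×0.4877)·tan²(58°) = 4.629 × 2.561 = 11.85.
N_c = (11.85 − 1)/tan26° = 22.25.
With the water table at the surface the whole profile is submerged: γ' = 18.6 − 9.81 = 8.79 kN/m³, so q = γ'·D_f = 21.184 kPa; the same γ' applies in the ½γBN_γ term.
q_ult = c·N_c·s_c + q·N_q + 0.5·γ·B·N_γ·s_γ
     = 5.5 × 22.254 × 1.08 + 21.184 × 11.854 + 0.5 × 8.79 × 1.5 × 12.5 × 0.92
     = 132.19 + 251.12 + 75.814 = 459.12 kPa.

q_ult ≈ 460 kPa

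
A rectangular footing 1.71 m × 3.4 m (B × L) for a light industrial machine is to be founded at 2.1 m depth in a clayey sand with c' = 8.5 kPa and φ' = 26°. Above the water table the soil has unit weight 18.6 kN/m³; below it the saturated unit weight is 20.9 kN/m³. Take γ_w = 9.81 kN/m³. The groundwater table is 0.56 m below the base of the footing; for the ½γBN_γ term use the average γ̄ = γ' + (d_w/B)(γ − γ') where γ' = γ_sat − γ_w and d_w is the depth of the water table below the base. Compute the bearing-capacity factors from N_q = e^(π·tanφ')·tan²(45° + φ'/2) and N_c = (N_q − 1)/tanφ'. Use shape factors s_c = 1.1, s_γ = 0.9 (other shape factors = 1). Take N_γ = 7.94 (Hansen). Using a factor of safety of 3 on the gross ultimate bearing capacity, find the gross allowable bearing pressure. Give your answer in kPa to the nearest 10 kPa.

q_all ≈ 250 kPa

N_q = e^(π·tan26°)·tan²(58°) = 11.85; N_c = (N_q − 1)/tanφ' = 22.25.
Effective surcharge at the founding depth q = γ·D_f = 18.6 × 2.1 = 39.06 kPa.
With d_w = 0.56 m < B, γ̄ = 11.09 + (0.56/1.71) × (18.6 − 11.09) = 13.549 kN/m³.
q_ult = c·N_c·s_c + q·N_q + 0.5·γ·B·N_γ·s_γ
     = 8.5 × 22.254 × 1.1 + 39.06 × 11.854 + 0.5 × 13.549 × 1.71 × 7.94 × 0.9
     = 208.08 + 463.03 + 82.785 = 753.89 kPa.
q_all = 753.89 / 3 = 251.3 kPa.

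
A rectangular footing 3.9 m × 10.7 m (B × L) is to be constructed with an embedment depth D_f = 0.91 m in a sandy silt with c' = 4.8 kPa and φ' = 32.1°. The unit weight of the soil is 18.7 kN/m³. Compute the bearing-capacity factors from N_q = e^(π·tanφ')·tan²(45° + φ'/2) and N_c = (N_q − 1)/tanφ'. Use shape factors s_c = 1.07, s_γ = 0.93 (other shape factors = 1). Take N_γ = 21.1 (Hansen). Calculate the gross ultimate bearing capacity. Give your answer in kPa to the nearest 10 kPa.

tan32.1° = 0.6273, so N_q = e^(π×0.6273)·tan²(61.05°) = 7.176 × 3.268 = 23.45.
N_c = (23.45 − 1)/tan32.1° = 35.79.
Effective surcharge at the founding depth q = γ·D_f = 18.7 × 0.91 = 17.017 kPa.
q_ult = c·N_c·s_c + q·N_q + 0.5·γ·B·N_γ·s_γ
     = 4.8 × 35.79 × 1.07 + 17.017 × 23.451 + 0.5 × 18.7 × 3.9 × 21.1 × 0.93
     = 183.82 + 399.06 + 715.55 = 1298.4 kPa.

q_ult ≈ 1300 kPa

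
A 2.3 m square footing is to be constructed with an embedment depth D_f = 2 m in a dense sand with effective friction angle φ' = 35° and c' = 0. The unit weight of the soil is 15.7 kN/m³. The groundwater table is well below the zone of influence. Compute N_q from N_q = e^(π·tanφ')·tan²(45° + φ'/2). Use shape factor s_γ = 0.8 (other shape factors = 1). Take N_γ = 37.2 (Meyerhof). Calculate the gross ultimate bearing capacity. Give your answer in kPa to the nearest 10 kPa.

tan35° = 0.7002, so N_q = e^(π×0.7002)·tan²(62.5°) = 9.023 × 3.69 = 33.3.
Effective surcharge at the founding depth q = γ·D_f = 15.7 × 2 = 31.4 kPa.
q_ult = q·N_q + 0.5·γ·B·N_γ·s_γ
     = 31.4 × 33.296 + 0.5 × 15.7 × 2.3 × 37.2 × 0.8
     = 1045.5 + 537.32 = 1582.8 kPa.

q_ult ≈ 1580 kPa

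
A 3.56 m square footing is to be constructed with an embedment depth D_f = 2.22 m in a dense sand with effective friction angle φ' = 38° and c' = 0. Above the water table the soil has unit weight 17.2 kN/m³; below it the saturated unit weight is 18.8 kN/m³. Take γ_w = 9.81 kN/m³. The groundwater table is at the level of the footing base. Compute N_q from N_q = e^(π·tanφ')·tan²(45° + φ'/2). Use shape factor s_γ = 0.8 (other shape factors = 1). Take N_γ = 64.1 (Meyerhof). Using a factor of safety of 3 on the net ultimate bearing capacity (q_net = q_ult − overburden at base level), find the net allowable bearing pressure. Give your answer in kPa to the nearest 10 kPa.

q_all(net) ≈ 880 kPa

N_q = e^(π·tan38°)·tan²(64°) = 48.93.
Effective surcharge at the founding depth q = γ·D_f = 17.2 × 2.22 = 38.184 kPa.
The water table coincides with the base, so in the self-weight term γ → γ' = 8.99 kN/m³.
q_ult = q·N_q + 0.5·γ·B·N_γ·s_γ
     = 38.184 × 48.933 + 0.5 × 8.99 × 3.56 × 64.1 × 0.8
     = 1868.5 + 820.59 = 2689.1 kPa.
q_net = 2689.1 − 38.184 = 2650.9 kPa.
q_all(net) = 2650.9 / 3 = 883.63 kPa.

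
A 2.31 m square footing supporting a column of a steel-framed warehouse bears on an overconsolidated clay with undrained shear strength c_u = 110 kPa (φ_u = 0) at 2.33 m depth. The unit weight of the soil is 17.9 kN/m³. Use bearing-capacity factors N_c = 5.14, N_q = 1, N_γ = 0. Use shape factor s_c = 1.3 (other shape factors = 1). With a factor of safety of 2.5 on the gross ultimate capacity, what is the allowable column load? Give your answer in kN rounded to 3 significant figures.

P_all ≈ 1660 kN

Overburden at base level: q = 17.9 × 2.33 = 41.707 kPa.
Cohesion term c·N_c·s_c = 110 × 5.14 × 1.3 = 735.02 kPa; surcharge term q·N_q = 41.707 × 1 = 41.707 kPa.
q_ult = 735.02 + 41.707 = 776.73 kPa.
Gross allowable pressure q_all = 776.73 / 2.5 = 310.69 kPa.
Footing area = 5.3361 m², so allowable column load = 310.69 × 5.3361 = 1657.9 kN.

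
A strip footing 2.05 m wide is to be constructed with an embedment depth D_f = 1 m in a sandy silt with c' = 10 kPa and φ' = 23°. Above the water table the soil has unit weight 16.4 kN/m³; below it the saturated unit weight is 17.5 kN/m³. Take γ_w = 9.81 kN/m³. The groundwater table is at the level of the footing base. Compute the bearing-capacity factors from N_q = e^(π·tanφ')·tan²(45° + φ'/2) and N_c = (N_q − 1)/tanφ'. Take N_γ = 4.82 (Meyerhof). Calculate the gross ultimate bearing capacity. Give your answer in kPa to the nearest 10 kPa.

tan23° = 0.4245, so N_q = e^(π×0.4245)·tan²(56.5°) = 3.794 × 2.283 = 8.66.
N_c = (8.66 − 1)/tan23° = 18.05.
q = γ·D_f = 16.4 × 1 = 16.4 kPa.
For the ½γBN_γ term take γ' = 17.5 − 9.81 = 7.69 kN/m³ (soil below base is submerged).
c·N_c = 10 × 18.049 = 180.49 kPa
q·N_q = 16.4 × 8.6612 = 142.04 kPa
0.5·γ·B·N_γ = 0.5 × 7.69 × 2.05 × 4.82 = 37.992 kPa
q_ult = 180.49 + 142.04 + 37.992 = 360.52 kPa.

q_ult ≈ 360 kPa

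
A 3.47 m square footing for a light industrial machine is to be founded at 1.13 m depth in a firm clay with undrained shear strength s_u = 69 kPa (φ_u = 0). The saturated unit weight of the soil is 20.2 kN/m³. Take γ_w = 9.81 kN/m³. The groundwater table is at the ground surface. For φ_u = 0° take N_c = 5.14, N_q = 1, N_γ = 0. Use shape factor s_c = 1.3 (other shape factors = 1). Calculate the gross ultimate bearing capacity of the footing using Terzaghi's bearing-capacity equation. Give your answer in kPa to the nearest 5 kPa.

q_ult ≈ 475 kPa

Water table at ground surface, so effective unit weight γ' = 20.2 − 9.81 = 10.39 kN/m³ is used throughout; overburden q = 10.39 × 1.13 = 11.741 kPa.
Cohesion term c·N_c·s_c = 69 × 5.14 × 1.3 = 461.06 kPa; surcharge term q·N_q = 11.741 × 1 = 11.741 kPa.
q_ult = 461.06 + 11.741 = 472.8 kPa.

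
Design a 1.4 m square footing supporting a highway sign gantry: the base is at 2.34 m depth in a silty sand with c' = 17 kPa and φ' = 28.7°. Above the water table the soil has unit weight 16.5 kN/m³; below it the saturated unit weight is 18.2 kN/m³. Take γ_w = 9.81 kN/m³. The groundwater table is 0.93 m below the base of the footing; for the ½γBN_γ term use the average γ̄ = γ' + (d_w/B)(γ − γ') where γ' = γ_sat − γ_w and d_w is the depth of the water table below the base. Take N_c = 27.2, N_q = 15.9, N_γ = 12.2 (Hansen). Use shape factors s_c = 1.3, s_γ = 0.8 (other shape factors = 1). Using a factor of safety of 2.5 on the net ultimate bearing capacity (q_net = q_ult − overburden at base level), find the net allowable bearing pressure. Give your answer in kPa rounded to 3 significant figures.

q = γ·D_f = 16.5 × 2.34 = 38.61 kPa.
γ' = 8.39 kN/m³; averaging over the depth B below the base, γ̄ = γ' + (d_w/B)(γ − γ') = 13.777 kN/m³.
c·N_c·s_c = 17 × 27.2 × 1.3 = 601.12 kPa
q·N_q = 38.61 × 15.9 = 613.9 kPa
0.5·γ·B·N_γ·s_γ = 0.5 × 13.777 × 1.4 × 12.2 × 0.8 = 94.127 kPa
q_ult = 601.12 + 613.9 + 94.127 = 1309.1 kPa.
q_net = 1309.1 − 38.61 = 1270.5 kPa.
q_all(net) = 1270.5 / 2.5 = 508.21 kPa.

q_all(net) ≈ 508 kPa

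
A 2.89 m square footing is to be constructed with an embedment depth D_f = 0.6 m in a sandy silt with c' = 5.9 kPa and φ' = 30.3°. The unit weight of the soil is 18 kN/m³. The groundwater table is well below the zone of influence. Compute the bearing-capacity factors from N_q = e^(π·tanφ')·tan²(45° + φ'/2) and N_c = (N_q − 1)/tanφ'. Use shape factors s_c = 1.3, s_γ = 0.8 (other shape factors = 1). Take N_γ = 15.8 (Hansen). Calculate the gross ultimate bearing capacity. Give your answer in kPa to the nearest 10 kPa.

tan30.3° = 0.5844, so N_q = e^(π×0.5844)·tan²(60.15°) = 6.27 × 3.037 = 19.04.
N_c = (19.04 − 1)/tan30.3° = 30.87.
Effective surcharge at the founding depth q = γ·D_f = 18 × 0.6 = 10.8 kPa.
q_ult = c·N_c·s_c + q·N_q + 0.5·γ·B·N_γ·s_γ
     = 5.9 × 30.871 × 1.3 + 10.8 × 19.04 + 0.5 × 18 × 2.89 × 15.8 × 0.8
     = 236.78 + 205.63 + 328.77 = 771.18 kPa.

q_ult ≈ 770 kPa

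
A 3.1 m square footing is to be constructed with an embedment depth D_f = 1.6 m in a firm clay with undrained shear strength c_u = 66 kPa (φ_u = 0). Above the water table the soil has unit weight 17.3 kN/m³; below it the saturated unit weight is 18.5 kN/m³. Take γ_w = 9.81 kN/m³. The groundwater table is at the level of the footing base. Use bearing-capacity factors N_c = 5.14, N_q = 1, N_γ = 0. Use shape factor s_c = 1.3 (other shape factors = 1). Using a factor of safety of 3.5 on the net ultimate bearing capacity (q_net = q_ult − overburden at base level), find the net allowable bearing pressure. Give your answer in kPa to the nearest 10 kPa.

q_all(net) ≈ 130 kPa

q = γ·D_f = 17.3 × 1.6 = 27.68 kPa.
c·N_c·s_c = 66 × 5.14 × 1.3 = 441.01 kPa
q·N_q = 27.68 × 1 = 27.68 kPa
q_ult = 441.01 + 27.68 = 468.69 kPa.
q_net = 468.69 − 27.68 = 441.01 kPa.
q_all(net) = 441.01 / 3.5 = 126 kPa.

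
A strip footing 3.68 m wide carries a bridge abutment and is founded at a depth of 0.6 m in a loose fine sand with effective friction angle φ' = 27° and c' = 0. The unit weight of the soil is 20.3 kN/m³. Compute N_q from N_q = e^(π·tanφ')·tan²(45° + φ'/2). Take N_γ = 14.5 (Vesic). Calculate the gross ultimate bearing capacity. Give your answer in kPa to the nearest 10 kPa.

tan27° = 0.5095, so N_q = e^(π×0.5095)·tan²(58.5°) = 4.957 × 2.663 = 13.2.
Overburden at base level: q = 20.3 × 0.6 = 12.18 kPa.
Surcharge term q·N_q = 12.18 × 13.199 = 160.77 kPa; self-weight term 0.5·γ·B·N_γ = 0.5 × 20.3 × 3.68 × 14.5 = 541.6 kPa.
q_ult = 160.77 + 541.6 = 702.37 kPa.

q_ult ≈ 700 kPa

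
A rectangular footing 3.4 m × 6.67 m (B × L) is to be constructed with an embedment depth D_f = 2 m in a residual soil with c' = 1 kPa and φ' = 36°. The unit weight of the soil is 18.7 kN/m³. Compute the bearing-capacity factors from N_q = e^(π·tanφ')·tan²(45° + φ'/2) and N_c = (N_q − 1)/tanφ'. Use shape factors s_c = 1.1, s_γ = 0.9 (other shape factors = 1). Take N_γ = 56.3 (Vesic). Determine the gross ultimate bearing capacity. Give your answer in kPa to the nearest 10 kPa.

tan36° = 0.7265, so N_q = e^(π×0.7265)·tan²(63°) = 9.801 × 3.852 = 37.75.
N_c = (37.75 − 1)/tan36° = 50.59.
Overburden at base level: q = 18.7 × 2 = 37.4 kPa.
Cohesion term c·N_c·s_c = 1 × 50.585 × 1.1 = 55.644 kPa; surcharge term q·N_q = 37.4 × 37.752 = 1411.9 kPa; self-weight term 0.5·γ·B·N_γ·s_γ = 0.5 × 18.7 × 3.4 × 56.3 × 0.9 = 1610.8 kPa.
q_ult = 55.644 + 1411.9 + 1610.8 = 3078.4 kPa.

q_ult ≈ 3080 kPa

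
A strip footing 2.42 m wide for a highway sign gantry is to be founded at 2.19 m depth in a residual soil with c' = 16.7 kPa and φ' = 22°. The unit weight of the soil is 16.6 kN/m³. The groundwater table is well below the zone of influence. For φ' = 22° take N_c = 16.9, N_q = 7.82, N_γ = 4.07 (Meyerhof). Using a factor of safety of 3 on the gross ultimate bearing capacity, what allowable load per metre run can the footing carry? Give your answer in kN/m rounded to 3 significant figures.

Overburden at base level: q = 16.6 × 2.19 = 36.354 kPa.
Cohesion term c·N_c = 16.7 × 16.9 = 282.23 kPa; surcharge term q·N_q = 36.354 × 7.82 = 284.29 kPa; self-weight term 0.5·γ·B·N_γ = 0.5 × 16.6 × 2.42 × 4.07 = 81.75 kPa.
q_ult = 282.23 + 284.29 + 81.75 = 648.27 kPa.
Gross allowable pressure q_all = 648.27 / 3 = 216.09 kPa.
Allowable wall load = q_all × B = 216.09 × 2.42 = 522.94 kN per metre run.

≈ 523 kN/m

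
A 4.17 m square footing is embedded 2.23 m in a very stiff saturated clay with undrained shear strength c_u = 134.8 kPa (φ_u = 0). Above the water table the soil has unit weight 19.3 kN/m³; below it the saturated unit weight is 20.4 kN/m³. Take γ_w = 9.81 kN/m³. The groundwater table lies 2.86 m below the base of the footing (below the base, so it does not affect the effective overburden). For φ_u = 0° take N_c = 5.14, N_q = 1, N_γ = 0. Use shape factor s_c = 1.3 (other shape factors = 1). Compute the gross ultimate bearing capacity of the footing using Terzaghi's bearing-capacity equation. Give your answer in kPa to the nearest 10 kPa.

Effective surcharge at the founding depth q = γ·D_f = 19.3 × 2.23 = 43.039 kPa.
q_ult = c·N_c·s_c + q·N_q
     = 134.8 × 5.14 × 1.3 + 43.039 × 1
     = 900.73 + 43.039 = 943.77 kPa.

q_ult ≈ 940 kPa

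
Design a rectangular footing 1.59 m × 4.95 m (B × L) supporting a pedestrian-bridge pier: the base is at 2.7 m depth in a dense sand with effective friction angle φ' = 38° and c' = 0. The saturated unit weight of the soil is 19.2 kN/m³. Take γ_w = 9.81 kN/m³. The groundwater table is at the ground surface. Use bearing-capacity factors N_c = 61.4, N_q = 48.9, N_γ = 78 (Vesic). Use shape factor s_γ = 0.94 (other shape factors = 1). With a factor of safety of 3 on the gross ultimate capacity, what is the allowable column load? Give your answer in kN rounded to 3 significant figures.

P_all ≈ 4690 kN

Water table at ground surface, so effective unit weight γ' = 19.2 − 9.81 = 9.39 kN/m³ is used throughout; overburden q = 9.39 × 2.7 = 25.353 kPa; the same γ' applies in the ½γBN_γ term.
Surcharge term q·N_q = 25.353 × 48.9 = 1239.8 kPa; self-weight term 0.5·γ·B·N_γ·s_γ = 0.5 × 9.39 × 1.59 × 78 × 0.94 = 547.34 kPa.
q_ult = 1239.8 + 547.34 = 1787.1 kPa.
Gross allowable pressure q_all = 1787.1 / 3 = 595.7 kPa.
Footing area = 7.8705 m², so allowable column load = 595.7 × 7.8705 = 4688.5 kN.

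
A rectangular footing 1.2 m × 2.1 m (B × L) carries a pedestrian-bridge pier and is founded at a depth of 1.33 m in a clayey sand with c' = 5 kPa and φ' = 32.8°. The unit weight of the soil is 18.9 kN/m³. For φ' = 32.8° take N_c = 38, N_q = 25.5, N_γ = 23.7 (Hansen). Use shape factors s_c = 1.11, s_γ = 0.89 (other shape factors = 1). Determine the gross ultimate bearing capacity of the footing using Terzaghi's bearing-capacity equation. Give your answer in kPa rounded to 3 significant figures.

q_ult ≈ 1090 kPa

Effective surcharge at the founding depth q = γ·D_f = 18.9 × 1.33 = 25.137 kPa.
q_ult = c·N_c·s_c + q·N_q + 0.5·γ·B·N_γ·s_γ
     = 5 × 38 × 1.11 + 25.137 × 25.5 + 0.5 × 18.9 × 1.2 × 23.7 × 0.89
     = 210.9 + 640.99 + 239.19 = 1091.1 kPa.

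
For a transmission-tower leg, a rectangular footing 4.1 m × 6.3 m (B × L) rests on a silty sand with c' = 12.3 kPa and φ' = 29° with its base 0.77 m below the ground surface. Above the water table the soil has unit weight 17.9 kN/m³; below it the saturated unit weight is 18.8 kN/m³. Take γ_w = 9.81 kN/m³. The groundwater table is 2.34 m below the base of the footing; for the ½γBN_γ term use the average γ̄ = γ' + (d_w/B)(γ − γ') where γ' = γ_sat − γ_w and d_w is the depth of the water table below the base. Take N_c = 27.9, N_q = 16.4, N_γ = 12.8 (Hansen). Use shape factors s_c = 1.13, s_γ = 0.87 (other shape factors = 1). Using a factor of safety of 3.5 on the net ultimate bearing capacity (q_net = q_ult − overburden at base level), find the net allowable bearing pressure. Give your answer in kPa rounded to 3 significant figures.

q_all(net) ≈ 263 kPa

Overburden at base level: q = 17.9 × 0.77 = 13.783 kPa.
The water table is 2.34 m below the base (< B = 4.1 m), so the ½γBN_γ term uses γ̄ = γ' + (d_w/B)(γ − γ') = 8.99 + (2.34/4.1)(17.9 − 8.99) = 14.075 kN/m³.
Cohesion term c·N_c·s_c = 12.3 × 27.9 × 1.13 = 387.78 kPa; surcharge term q·N_q = 13.783 × 16.4 = 226.04 kPa; self-weight term 0.5·γ·B·N_γ·s_γ = 0.5 × 14.075 × 4.1 × 12.8 × 0.87 = 321.32 kPa.
q_ult = 387.78 + 226.04 + 321.32 = 935.14 kPa.
q_net = 935.14 − 13.783 = 921.36 kPa.
q_all(net) = 921.36 / 3.5 = 263.25 kPa.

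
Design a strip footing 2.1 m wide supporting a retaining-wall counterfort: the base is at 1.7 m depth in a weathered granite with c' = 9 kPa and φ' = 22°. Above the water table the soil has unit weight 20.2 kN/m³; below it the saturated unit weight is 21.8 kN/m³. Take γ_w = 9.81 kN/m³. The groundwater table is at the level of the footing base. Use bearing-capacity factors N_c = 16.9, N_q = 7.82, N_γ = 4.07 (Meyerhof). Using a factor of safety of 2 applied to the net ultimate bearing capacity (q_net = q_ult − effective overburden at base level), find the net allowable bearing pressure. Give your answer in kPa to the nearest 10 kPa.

Effective surcharge at the founding depth q = γ·D_f = 20.2 × 1.7 = 34.34 kPa.
The water table coincides with the base, so in the self-weight term γ → γ' = 11.99 kN/m³.
q_ult = c·N_c + q·N_q + 0.5·γ·B·N_γ
     = 9 × 16.9 + 34.34 × 7.82 + 0.5 × 11.99 × 2.1 × 4.07
     = 152.1 + 268.54 + 51.239 = 471.88 kPa.
Net ultimate: q_net = 471.88 − 34.34 = 437.54 kPa.
q_all(net) = 437.54 / 2 = 218.77 kPa.

q_all(net) ≈ 220 kPa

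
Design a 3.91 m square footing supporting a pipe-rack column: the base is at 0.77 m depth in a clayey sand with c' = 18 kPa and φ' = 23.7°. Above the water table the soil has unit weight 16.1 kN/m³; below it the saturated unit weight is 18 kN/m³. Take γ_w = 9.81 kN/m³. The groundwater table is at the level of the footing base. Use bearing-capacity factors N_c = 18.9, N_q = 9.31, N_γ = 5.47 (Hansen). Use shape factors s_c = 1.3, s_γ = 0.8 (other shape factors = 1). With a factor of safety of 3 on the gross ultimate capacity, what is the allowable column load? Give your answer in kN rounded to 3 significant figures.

P_all ≈ 3200 kN

q = γ·D_f = 16.1 × 0.77 = 12.397 kPa.
For the ½γBN_γ term take γ' = 18 − 9.81 = 8.19 kN/m³ (soil below base is submerged).
c·N_c·s_c = 18 × 18.9 × 1.3 = 442.26 kPa
q·N_q = 12.397 × 9.31 = 115.42 kPa
0.5·γ·B·N_γ·s_γ = 0.5 × 8.19 × 3.91 × 5.47 × 0.8 = 70.066 kPa
q_ult = 442.26 + 115.42 + 70.066 = 627.74 kPa.
Gross allowable pressure q_all = 627.74 / 3 = 209.25 kPa.
Footing area = 15.2881 m², so allowable column load = 209.25 × 15.2881 = 3199 kN.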